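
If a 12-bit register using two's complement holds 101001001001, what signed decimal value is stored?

MSB is 1, so the value is negative.
Unsigned reading: 2633. Subtract 2^12 = 4096: 2633 − 4096 = -1463.

-1463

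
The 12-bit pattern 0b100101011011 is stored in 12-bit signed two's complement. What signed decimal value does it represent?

-1701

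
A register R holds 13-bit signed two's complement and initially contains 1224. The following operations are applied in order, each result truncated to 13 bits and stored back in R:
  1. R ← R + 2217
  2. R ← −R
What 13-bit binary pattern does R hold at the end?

Start: R = 1224 = 0010011001000.
R = 1224 + 2217 = 3441 = 0110101110001
R = −(3441) = -3441 = 1001010001111

1001010001111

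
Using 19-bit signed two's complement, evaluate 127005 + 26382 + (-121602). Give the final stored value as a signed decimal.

127005 + 26382 = 153387 (0100101011100101011)
153387 + (-121602) = 31785 (0000111110000101001)

31785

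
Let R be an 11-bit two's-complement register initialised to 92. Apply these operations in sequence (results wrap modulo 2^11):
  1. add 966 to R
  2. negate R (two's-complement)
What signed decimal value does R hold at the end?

Start: R = 92 = 00001011100.
R = 92 + 966 = 1058; wraps to -990 = 10000100010
R = −(-990) = 990 = 01111011110

990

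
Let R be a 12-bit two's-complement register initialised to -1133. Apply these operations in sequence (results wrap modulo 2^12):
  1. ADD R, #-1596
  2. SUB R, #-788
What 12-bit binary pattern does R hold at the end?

100001101011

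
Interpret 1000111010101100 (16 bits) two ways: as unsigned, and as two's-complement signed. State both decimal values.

unsigned = 36524, signed = -29012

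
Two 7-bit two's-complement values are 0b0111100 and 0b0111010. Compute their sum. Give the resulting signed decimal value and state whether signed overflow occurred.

-10; overflow

0b0111100 → 0111100 = 60 (signed)
0b0111010 → 0111010 = 58 (signed)
  0111100
+ 0111010
= 1110110
Result 1110110: MSB = 1 → 118 − 128 = -10.
Both addends are non-negative but the stored result is negative: signed overflow. The true value 60 + 58 = 118 lies outside [-64, 63].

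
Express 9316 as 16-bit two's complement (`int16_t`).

9316 is non-negative, so write it directly in 16 bits: 0010010001100100.

0010010001100100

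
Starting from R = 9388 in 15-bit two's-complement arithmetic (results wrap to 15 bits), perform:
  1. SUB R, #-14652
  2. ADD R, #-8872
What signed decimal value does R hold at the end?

15168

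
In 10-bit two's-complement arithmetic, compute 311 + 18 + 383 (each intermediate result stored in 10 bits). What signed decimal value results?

311 + 18 = 329 (0101001001)
329 + 383 = 712 → wraps to -312 (1011001000)

-312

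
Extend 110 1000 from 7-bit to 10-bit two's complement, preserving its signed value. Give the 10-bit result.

1111101000

MSB of 1101000 is 1; replicate it into the new high bits.
111|1101000 → 1111101000 (still -24).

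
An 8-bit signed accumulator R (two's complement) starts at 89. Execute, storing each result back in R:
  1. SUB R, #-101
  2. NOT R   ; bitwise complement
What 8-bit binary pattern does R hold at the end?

01000001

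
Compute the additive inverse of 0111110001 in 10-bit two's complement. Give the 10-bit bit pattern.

Invert: 1000001110. Add 1: 1000001111.

1000001111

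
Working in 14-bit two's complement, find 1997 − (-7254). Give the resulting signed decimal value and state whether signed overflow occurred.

-7133; overflow

1997 → 00011111001101
-7254 → 10001110101010
Subtract via negate-and-add: invert 10001110101010 + 1 = 01110001010110 (i.e. 7254).
  00011111001101
+ 01110001010110
= 10010000100011
Result 10010000100011: MSB = 1 → 9251 − 16384 = -7133.
Both addends (after negating the subtrahend) are non-negative but the stored result is negative: signed overflow. The true value 1997 − (-7254) = 9251 lies outside [-8192, 8191].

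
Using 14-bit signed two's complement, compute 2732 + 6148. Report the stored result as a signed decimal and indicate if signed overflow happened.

-7504; overflow

2732 → 00101010101100
6148 → 01100000000100
  00101010101100
+ 01100000000100
= 10001010110000
Result 10001010110000: MSB = 1 → 8880 − 16384 = -7504.
Both addends are non-negative but the stored result is negative: signed overflow. The true value 2732 + 6148 = 8880 lies outside [-8192, 8191].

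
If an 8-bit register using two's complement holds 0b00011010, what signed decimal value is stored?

26

MSB is 0, so the value is non-negative: 00011010 = 26.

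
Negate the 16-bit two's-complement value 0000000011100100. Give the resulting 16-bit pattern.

1111111100011100

Invert: 1111111100011011. Add 1: 1111111100011100.
Check: 0000000011100100 = 228, 1111111100011100 = -228.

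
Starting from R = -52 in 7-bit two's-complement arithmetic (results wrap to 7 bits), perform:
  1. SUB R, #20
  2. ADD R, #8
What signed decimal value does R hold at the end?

Start: R = -52 = 1001100.
R = -52 − 20 = -72; wraps to 56 = 0111000
R = 56 + 8 = 64; wraps to -64 = 1000000

-64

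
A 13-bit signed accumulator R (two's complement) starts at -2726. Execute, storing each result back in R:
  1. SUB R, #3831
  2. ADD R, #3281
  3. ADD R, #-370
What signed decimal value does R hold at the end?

Start: R = -2726 = 1010101011010.
R = -2726 − 3831 = -6557; wraps to 1635 = 0011001100011
R = 1635 + 3281 = 4916; wraps to -3276 = 1001100110100
R = -3276 + (-370) = -3646 = 1000111000010

-3646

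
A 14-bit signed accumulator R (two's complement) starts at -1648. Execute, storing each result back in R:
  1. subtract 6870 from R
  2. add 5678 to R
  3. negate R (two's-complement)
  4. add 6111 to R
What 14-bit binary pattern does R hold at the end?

10001011110111

Start: R = -1648 = 11100110010000.
R = -1648 − 6870 = -8518; wraps to 7866 = 01111010111010
R = 7866 + 5678 = 13544; wraps to -2840 = 11010011101000
R = −(-2840) = 2840 = 00101100011000
R = 2840 + 6111 = 8951; wraps to -7433 = 10001011110111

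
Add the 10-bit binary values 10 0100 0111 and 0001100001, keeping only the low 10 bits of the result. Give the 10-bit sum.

1010101000

  1001000111
+ 0001100001
= 1010101000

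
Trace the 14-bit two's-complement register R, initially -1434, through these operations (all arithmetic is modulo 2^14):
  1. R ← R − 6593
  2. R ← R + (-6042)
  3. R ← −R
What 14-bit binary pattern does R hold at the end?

Start: R = -1434 = 11101001100110.
R = -1434 − 6593 = -8027 = 10000010100101
R = -8027 + (-6042) = -14069; wraps to 2315 = 00100100001011
R = −(2315) = -2315 = 11011011110101

11011011110101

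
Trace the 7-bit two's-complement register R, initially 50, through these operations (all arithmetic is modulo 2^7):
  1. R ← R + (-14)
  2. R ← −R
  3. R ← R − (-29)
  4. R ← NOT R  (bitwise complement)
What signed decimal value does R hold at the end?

Start: R = 50 = 0110010.
R = 50 + (-14) = 36 = 0100100
R = −(36) = -36 = 1011100
R = -36 − (-29) = -7 = 1111001
R = NOT 1111001 = 0000110 = 6

6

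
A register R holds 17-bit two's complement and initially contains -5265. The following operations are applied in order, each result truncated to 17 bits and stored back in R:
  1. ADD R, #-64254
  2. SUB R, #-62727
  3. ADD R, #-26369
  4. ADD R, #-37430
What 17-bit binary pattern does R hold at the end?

01110110001000001

Start: R = -5265 = 11110101101101111.
R = -5265 + (-64254) = -69519; wraps to 61553 = 01111000001110001
R = 61553 − (-62727) = 124280; wraps to -6792 = 11110010101111000
R = -6792 + (-26369) = -33161 = 10111111001110111
R = -33161 + (-37430) = -70591; wraps to 60481 = 01110110001000001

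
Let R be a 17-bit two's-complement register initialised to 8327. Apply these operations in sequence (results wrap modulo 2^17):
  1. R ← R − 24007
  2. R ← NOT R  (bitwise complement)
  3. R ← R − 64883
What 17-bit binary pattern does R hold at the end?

Start: R = 8327 = 00010000010000111.
R = 8327 − 24007 = -15680 = 11100001011000000
R = NOT 11100001011000000 = 00011110100111111 = 15679
R = 15679 − 64883 = -49204 = 10011111111001100

10011111111001100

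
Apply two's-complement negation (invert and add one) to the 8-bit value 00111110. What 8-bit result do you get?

Invert: 11000001. Add 1: 11000010.

11000010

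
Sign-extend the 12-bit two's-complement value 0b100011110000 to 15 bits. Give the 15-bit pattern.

MSB of 100011110000 is 1; replicate it into the new high bits.
111|100011110000 → 111100011110000 (still -1808).

111100011110000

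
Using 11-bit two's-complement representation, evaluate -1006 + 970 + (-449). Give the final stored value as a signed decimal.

-1006 + 970 = -36 (11111011100)
-36 + (-449) = -485 (11000011011)

-485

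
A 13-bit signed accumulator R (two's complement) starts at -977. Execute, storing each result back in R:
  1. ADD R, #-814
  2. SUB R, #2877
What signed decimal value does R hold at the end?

3524

Start: R = -977 = 1110000101111.
R = -977 + (-814) = -1791 = 1100100000001
R = -1791 − 2877 = -4668; wraps to 3524 = 0110111000100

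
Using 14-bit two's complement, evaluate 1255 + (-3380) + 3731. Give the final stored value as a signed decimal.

1255 + (-3380) = -2125 (11011110110011)
-2125 + 3731 = 1606 (00011001000110)

1606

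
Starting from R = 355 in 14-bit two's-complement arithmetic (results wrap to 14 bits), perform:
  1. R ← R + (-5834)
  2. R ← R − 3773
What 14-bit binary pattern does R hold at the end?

Start: R = 355 = 00000101100011.
R = 355 + (-5834) = -5479 = 10101010011001
R = -5479 − 3773 = -9252; wraps to 7132 = 01101111011100

01101111011100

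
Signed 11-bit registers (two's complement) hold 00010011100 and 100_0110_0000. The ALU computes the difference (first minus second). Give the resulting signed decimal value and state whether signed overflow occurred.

-964; overflow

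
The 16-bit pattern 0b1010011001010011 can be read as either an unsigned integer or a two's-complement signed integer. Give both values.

unsigned = 42579, signed = -22957

Unsigned: 1010011001010011 = 42579.
Signed: MSB=1 → 42579 − 65536 = -22957.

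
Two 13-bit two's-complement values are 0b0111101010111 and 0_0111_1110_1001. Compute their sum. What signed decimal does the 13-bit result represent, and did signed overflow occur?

0b0111101010111 → 0111101010111 = 3927 (signed)
0_0111_1110_1001 → 0011111101001 = 2025 (signed)
  0111101010111
+ 0011111101001
= 1011101000000
Result 1011101000000: MSB = 1 → 5952 − 8192 = -2240.
Both addends are non-negative but the stored result is negative: signed overflow. The true value 3927 + 2025 = 5952 lies outside [-4096, 4095].

-2240; overflow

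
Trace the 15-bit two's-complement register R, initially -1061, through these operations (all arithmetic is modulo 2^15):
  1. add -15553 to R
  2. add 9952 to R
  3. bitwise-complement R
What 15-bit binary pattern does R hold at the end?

001101000000101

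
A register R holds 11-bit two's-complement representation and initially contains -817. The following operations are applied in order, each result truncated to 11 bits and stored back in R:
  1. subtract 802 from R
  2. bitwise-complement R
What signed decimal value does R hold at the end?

-430

Start: R = -817 = 10011001111.
R = -817 − 802 = -1619; wraps to 429 = 00110101101
R = NOT 00110101101 = 11001010010 = -430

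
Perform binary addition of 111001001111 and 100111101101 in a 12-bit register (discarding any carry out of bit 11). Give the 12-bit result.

  111001001111
+ 100111101101
= 100000111100  (discard carry-out 1)

100000111100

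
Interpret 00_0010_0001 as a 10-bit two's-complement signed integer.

MSB is 0, so the value is non-negative: 0000100001 = 33.

33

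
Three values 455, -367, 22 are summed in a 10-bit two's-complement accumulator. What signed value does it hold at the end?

455 + (-367) = 88 (0001011000)
88 + 22 = 110 (0001101110)

110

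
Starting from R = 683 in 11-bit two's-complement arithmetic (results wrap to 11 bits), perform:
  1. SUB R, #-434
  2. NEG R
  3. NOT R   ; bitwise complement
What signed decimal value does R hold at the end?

Start: R = 683 = 01010101011.
R = 683 − (-434) = 1117; wraps to -931 = 10001011101
R = −(-931) = 931 = 01110100011
R = NOT 01110100011 = 10001011100 = -932

-932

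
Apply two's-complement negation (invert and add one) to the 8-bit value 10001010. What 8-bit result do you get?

Invert: 01110101. Add 1: 01110110.
Check: 10001010 = -118, 01110110 = 118.

01110110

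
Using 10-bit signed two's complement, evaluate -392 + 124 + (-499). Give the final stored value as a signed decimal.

257

-392 + 124 = -268 (1011110100)
-268 + (-499) = -767 → wraps to 257 (0100000001)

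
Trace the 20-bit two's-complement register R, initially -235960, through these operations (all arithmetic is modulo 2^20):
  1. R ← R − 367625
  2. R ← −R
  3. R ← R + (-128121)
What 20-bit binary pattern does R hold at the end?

01110100000101001000

Start: R = -235960 = 11000110011001001000.
R = -235960 − 367625 = -603585; wraps to 444991 = 01101100101000111111
R = −(444991) = -444991 = 10010011010111000001
R = -444991 + (-128121) = -573112; wraps to 475464 = 01110100000101001000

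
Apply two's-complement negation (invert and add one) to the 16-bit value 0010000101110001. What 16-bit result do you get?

Invert: 1101111010001110. Add 1: 1101111010001111.
Check: 0010000101110001 = 8561, 1101111010001111 = -8561.

1101111010001111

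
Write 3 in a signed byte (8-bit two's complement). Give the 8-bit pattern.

3 is non-negative, so write it directly in 8 bits: 00000011.

00000011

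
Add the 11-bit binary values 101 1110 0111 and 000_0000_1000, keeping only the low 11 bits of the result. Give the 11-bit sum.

10111101111

  10111100111
+ 00000001000
= 10111101111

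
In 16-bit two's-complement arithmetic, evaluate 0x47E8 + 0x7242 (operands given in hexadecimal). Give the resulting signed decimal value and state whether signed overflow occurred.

0x47E8 = 0100011111101000 = 18408 (signed)
0x7242 = 0111001001000010 = 29250 (signed)
  0100011111101000
+ 0111001001000010
= 1011101000101010
Result 1011101000101010: MSB = 1 → 47658 − 65536 = -17878.
Both addends are non-negative but the stored result is negative: signed overflow. The true value 18408 + 29250 = 47658 lies outside [-32768, 32767].

-17878; overflow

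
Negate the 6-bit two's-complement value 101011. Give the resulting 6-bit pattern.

010101

Invert: 010100. Add 1: 010101.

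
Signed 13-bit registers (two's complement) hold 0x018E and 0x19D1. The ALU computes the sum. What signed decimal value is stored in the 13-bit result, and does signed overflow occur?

-1185; no overflow

0x018E = 0000110001110 = 398 (signed)
0x19D1 = 1100111010001 = -1583 (signed)
  0000110001110
+ 1100111010001
= 1101101011111
Result 1101101011111: MSB = 1 → 7007 − 8192 = -1185.
Addends have opposite signs, so signed overflow cannot occur.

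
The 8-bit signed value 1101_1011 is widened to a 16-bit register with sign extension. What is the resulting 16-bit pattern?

1111111111011011

MSB of 11011011 is 1; replicate it into the new high bits.
11111111|11011011 → 1111111111011011 (still -37).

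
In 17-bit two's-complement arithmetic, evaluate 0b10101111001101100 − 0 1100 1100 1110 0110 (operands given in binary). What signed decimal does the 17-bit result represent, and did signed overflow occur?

37254; overflow

0b10101111001101100 → 10101111001101100 = -41364 (signed)
0 1100 1100 1110 0110 → 01100110011100110 = 52454 (signed)
Subtract via negate-and-add: invert 01100110011100110 + 1 = 10011001100011010 (i.e. -52454).
  10101111001101100
+ 10011001100011010
= 01001000110000110  (discard carry-out 1)
Result 01001000110000110: MSB = 0 → value 37254.
Both addends (after negating the subtrahend) are negative but the stored result is non-negative: signed overflow. The true value -41364 − 52454 = -93818 lies outside [-65536, 65535].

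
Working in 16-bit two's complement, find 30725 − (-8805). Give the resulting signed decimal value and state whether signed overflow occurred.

-26006; overflow

30725 → 0111100000000101
-8805 → 1101110110011011
Subtract via negate-and-add: invert 1101110110011011 + 1 = 0010001001100101 (i.e. 8805).
  0111100000000101
+ 0010001001100101
= 1001101001101010
Result 1001101001101010: MSB = 1 → 39530 − 65536 = -26006.
Both addends (after negating the subtrahend) are non-negative but the stored result is negative: signed overflow. The true value 30725 − (-8805) = 39530 lies outside [-32768, 32767].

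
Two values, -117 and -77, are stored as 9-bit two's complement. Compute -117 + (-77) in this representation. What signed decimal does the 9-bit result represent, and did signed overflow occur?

-117 → 110001011
-77 → 110110011
  110001011
+ 110110011
= 100111110  (discard carry-out 1)
Result 100111110: MSB = 1 → 318 − 512 = -194.
Both addends are negative and so is the stored result: no signed overflow.

-194; no overflow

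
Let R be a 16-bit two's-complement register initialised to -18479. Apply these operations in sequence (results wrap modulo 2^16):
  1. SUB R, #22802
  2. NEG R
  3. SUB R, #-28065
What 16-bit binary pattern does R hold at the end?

Start: R = -18479 = 1011011111010001.
R = -18479 − 22802 = -41281; wraps to 24255 = 0101111010111111
R = −(24255) = -24255 = 1010000101000001
R = -24255 − (-28065) = 3810 = 0000111011100010

0000111011100010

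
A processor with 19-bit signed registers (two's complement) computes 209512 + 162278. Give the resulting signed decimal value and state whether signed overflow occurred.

-152498; overflow

209512 → 0110011001001101000
162278 → 0100111100111100110
  0110011001001101000
+ 0100111100111100110
= 1011010110001001110
Result 1011010110001001110: MSB = 1 → 371790 − 524288 = -152498.
Both addends are non-negative but the stored result is negative: signed overflow. The true value 209512 + 162278 = 371790 lies outside [-262144, 262143].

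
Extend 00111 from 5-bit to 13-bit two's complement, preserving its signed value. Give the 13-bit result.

0000000000111

MSB of 00111 is 0; replicate it into the new high bits.
00000000|00111 → 0000000000111 (still 7).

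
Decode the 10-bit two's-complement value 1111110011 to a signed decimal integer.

MSB is 1, so the value is negative.
Unsigned reading: 1011. Subtract 2^10 = 1024: 1011 − 1024 = -13.

-13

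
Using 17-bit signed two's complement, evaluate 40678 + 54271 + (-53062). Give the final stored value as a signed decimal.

40678 + 54271 = 94949 → wraps to -36123 (10111001011100101)
-36123 + (-53062) = -89185 → wraps to 41887 (01010001110011111)

41887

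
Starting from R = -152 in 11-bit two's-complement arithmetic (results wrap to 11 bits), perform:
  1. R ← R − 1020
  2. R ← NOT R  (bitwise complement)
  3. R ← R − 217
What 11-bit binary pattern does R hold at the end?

01110111010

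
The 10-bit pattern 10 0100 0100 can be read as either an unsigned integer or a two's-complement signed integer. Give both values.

unsigned = 580, signed = -444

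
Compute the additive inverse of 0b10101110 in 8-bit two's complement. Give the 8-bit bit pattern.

01010010

Invert: 01010001. Add 1: 01010010.
Check: 10101110 = -82, 01010010 = 82.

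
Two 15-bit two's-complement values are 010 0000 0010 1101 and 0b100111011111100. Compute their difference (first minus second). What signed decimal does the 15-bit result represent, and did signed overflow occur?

-11983; overflow

010 0000 0010 1101 → 010000000101101 = 8237 (signed)
0b100111011111100 → 100111011111100 = -12548 (signed)
Subtract via negate-and-add: invert 100111011111100 + 1 = 011000100000100 (i.e. 12548).
  010000000101101
+ 011000100000100
= 101000100110001
Result 101000100110001: MSB = 1 → 20785 − 32768 = -11983.
Both addends (after negating the subtrahend) are non-negative but the stored result is negative: signed overflow. The true value 8237 − (-12548) = 20785 lies outside [-16384, 16383].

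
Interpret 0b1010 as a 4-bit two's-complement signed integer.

-6

MSB is 1, so the value is negative.
Invert: 0101. Add 1: 0110 = 6. So the value is −6.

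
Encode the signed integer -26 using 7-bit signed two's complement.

|-26| = 26 = 0011010 in 7 bits.
Invert the bits: 1100101. Add 1: 1100110.

1100110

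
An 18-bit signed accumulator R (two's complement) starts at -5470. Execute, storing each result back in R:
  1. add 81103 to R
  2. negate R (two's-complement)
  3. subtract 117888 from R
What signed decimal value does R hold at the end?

Start: R = -5470 = 111110101010100010.
R = -5470 + 81103 = 75633 = 010010011101110001
R = −(75633) = -75633 = 101101100010001111
R = -75633 − 117888 = -193521; wraps to 68623 = 010000110000001111

68623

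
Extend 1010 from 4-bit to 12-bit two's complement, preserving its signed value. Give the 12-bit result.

MSB of 1010 is 1; replicate it into the new high bits.
11111111|1010 → 111111111010 (still -6).

111111111010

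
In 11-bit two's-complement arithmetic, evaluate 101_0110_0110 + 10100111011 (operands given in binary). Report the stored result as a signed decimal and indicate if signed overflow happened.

673; overflow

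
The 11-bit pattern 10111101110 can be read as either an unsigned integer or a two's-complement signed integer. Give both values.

unsigned = 1518, signed = -530

Unsigned: 10111101110 = 1518.
Signed: MSB=1 → 1518 − 2048 = -530.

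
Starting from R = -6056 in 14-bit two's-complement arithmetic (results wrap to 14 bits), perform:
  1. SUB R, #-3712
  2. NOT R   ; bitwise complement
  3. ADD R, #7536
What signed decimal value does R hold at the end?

Start: R = -6056 = 10100001011000.
R = -6056 − (-3712) = -2344 = 11011011011000
R = NOT 11011011011000 = 00100100100111 = 2343
R = 2343 + 7536 = 9879; wraps to -6505 = 10011010010111

-6505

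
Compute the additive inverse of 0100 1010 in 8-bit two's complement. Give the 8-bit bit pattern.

Invert: 10110101. Add 1: 10110110.
Check: 01001010 = 74, 10110110 = -74.

10110110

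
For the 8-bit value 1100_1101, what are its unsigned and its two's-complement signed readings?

unsigned = 205, signed = -51

Unsigned: 11001101 = 205.
Signed: MSB=1 → 205 − 256 = -51.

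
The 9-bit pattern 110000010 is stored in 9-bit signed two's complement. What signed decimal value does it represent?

-126

MSB is 1, so the value is negative.
Invert: 001111101. Add 1: 001111110 = 126. So the value is −126.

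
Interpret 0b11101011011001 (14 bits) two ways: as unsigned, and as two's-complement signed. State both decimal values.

unsigned = 15065, signed = -1319

Unsigned: 11101011011001 = 15065.
Signed: MSB=1 → 15065 − 16384 = -1319.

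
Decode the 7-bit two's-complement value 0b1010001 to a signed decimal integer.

-47

MSB is 1, so the value is negative.
Invert: 0101110. Add 1: 0101111 = 47. So the value is −47.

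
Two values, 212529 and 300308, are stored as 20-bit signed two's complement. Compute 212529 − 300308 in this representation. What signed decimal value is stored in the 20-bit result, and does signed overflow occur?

-87779; no overflow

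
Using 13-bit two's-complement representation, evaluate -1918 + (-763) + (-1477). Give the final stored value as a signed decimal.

-1918 + (-763) = -2681 (1010110000111)
-2681 + (-1477) = -4158 → wraps to 4034 (0111111000010)

4034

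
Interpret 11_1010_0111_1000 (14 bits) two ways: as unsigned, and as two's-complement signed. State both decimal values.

unsigned = 14968, signed = -1416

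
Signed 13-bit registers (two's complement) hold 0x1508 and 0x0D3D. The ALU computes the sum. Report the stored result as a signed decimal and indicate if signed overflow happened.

0x1508 = 1010100001000 = -2808 (signed)
0x0D3D = 0110100111101 = 3389 (signed)
  1010100001000
+ 0110100111101
= 0001001000101  (discard carry-out 1)
Result 0001001000101: MSB = 0 → value 581.
Addends have opposite signs, so signed overflow cannot occur.

581; no overflow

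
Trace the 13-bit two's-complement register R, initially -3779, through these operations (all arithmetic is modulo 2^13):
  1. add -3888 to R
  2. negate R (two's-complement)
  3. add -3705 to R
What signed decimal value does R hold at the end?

3962

Start: R = -3779 = 1000100111101.
R = -3779 + (-3888) = -7667; wraps to 525 = 0001000001101
R = −(525) = -525 = 1110111110011
R = -525 + (-3705) = -4230; wraps to 3962 = 0111101111010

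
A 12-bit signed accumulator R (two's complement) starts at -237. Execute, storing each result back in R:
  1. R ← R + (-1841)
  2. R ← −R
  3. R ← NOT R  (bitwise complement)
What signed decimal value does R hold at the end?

Start: R = -237 = 111100010011.
R = -237 + (-1841) = -2078; wraps to 2018 = 011111100010
R = −(2018) = -2018 = 100000011110
R = NOT 100000011110 = 011111100001 = 2017

2017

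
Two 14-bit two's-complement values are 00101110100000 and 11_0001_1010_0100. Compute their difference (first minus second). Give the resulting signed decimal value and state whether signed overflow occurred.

00101110100000 = 2976 (signed)
11_0001_1010_0100 → 11000110100100 = -3676 (signed)
Subtract via negate-and-add: invert 11000110100100 + 1 = 00111001011100 (i.e. 3676).
  00101110100000
+ 00111001011100
= 01100111111100
Result 01100111111100: MSB = 0 → value 6652.
Both addends (after negating the subtrahend) are non-negative and so is the stored result: no signed overflow.

6652; no overflow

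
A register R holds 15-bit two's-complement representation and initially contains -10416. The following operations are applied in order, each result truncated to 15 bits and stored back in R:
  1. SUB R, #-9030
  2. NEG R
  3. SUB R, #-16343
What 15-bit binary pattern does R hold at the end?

Start: R = -10416 = 101011101010000.
R = -10416 − (-9030) = -1386 = 111101010010110
R = −(-1386) = 1386 = 000010101101010
R = 1386 − (-16343) = 17729; wraps to -15039 = 100010101000001

100010101000001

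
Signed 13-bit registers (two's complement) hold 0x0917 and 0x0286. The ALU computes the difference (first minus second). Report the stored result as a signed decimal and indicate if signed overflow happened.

1681; no overflow

0x0917 = 0100100010111 = 2327 (signed)
0x0286 = 0001010000110 = 646 (signed)
Subtract via negate-and-add: invert 0001010000110 + 1 = 1110101111010 (i.e. -646).
  0100100010111
+ 1110101111010
= 0011010010001  (discard carry-out 1)
Result 0011010010001: MSB = 0 → value 1681.
Addends (after negating the subtrahend) have opposite signs, so signed overflow cannot occur.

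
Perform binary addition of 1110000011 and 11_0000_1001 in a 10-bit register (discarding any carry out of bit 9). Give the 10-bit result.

  1110000011
+ 1100001001
= 1010001100  (discard carry-out 1)

1010001100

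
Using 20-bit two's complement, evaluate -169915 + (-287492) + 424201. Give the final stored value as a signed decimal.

-33206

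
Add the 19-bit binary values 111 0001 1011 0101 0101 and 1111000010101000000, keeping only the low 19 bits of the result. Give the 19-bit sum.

  1110001101101010101
+ 1111000010101000000
= 1101010000010010101  (discard carry-out 1)

1101010000010010101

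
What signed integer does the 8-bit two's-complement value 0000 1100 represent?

12

MSB is 0, so the value is non-negative: 00001100 = 12.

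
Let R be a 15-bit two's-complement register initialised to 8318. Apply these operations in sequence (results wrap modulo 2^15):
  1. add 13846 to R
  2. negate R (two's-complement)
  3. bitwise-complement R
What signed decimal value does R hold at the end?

-10605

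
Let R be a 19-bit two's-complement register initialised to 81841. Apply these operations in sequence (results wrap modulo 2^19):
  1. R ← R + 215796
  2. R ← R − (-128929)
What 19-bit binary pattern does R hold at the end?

1101000001001000110

Start: R = 81841 = 0010011111110110001.
R = 81841 + 215796 = 297637; wraps to -226651 = 1001000101010100101
R = -226651 − (-128929) = -97722 = 1101000001001000110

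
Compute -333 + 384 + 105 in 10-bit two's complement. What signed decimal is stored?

-333 + 384 = 51 (0000110011)
51 + 105 = 156 (0010011100)

156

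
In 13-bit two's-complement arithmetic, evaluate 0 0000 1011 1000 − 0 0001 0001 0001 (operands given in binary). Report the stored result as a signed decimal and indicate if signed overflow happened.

-89; no overflow

0 0000 1011 1000 → 0000010111000 = 184 (signed)
0 0001 0001 0001 → 0000100010001 = 273 (signed)
Subtract via negate-and-add: invert 0000100010001 + 1 = 1111011101111 (i.e. -273).
  0000010111000
+ 1111011101111
= 1111110100111
Result 1111110100111: MSB = 1 → 8103 − 8192 = -89.
Addends (after negating the subtrahend) have opposite signs, so signed overflow cannot occur.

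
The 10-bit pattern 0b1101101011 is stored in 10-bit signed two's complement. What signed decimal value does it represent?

MSB is 1, so the value is negative.
Unsigned reading: 875. Subtract 2^10 = 1024: 875 − 1024 = -149.

-149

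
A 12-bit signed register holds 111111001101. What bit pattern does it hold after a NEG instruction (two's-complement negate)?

Invert: 000000110010. Add 1: 000000110011.

000000110011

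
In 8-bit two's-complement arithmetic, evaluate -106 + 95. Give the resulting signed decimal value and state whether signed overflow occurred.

-106 → 10010110
95 → 01011111
  10010110
+ 01011111
= 11110101
Result 11110101: MSB = 1 → 245 − 256 = -11.
Addends have opposite signs, so signed overflow cannot occur.

-11; no overflow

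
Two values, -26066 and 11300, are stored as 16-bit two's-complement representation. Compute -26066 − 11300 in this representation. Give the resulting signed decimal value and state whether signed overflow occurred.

-26066 → 1001101000101110
11300 → 0010110000100100
Subtract via negate-and-add: invert 0010110000100100 + 1 = 1101001111011100 (i.e. -11300).
  1001101000101110
+ 1101001111011100
= 0110111000001010  (discard carry-out 1)
Result 0110111000001010: MSB = 0 → value 28170.
Both addends (after negating the subtrahend) are negative but the stored result is non-negative: signed overflow. The true value -26066 − 11300 = -37366 lies outside [-32768, 32767].

28170; overflow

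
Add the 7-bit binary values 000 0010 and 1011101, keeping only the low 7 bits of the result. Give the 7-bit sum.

  0000010
+ 1011101
= 1011111

1011111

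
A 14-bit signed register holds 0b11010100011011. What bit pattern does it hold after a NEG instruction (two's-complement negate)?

00101011100101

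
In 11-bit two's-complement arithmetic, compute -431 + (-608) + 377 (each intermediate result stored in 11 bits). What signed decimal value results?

-662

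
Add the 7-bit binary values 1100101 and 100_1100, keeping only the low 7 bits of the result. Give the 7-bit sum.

0110001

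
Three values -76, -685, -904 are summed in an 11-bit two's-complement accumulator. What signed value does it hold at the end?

-76 + (-685) = -761 (10100000111)
-761 + (-904) = -1665 → wraps to 383 (00101111111)

383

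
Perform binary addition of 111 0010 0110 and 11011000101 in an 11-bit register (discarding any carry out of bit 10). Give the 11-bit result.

10111101011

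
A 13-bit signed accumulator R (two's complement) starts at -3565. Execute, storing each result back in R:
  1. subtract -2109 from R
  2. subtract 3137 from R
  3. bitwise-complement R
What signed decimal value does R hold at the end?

-3600

Start: R = -3565 = 1001000010011.
R = -3565 − (-2109) = -1456 = 1101001010000
R = -1456 − 3137 = -4593; wraps to 3599 = 0111000001111
R = NOT 0111000001111 = 1000111110000 = -3600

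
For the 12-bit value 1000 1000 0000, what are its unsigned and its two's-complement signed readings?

unsigned = 2176, signed = -1920

Unsigned: 100010000000 = 2176.
Signed: MSB=1 → 2176 − 4096 = -1920.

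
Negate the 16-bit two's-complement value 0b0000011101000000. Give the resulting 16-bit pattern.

1111100011000000

Invert: 1111100010111111. Add 1: 1111100011000000.
Check: 0000011101000000 = 1856, 1111100011000000 = -1856.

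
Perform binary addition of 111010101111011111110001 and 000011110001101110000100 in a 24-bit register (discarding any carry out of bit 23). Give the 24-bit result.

  111010101111011111110001
+ 000011110001101110000100
= 111110100001001101110101

111110100001001101110101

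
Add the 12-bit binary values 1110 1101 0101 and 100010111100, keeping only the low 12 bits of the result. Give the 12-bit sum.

  111011010101
+ 100010111100
= 011110010001  (discard carry-out 1)

011110010001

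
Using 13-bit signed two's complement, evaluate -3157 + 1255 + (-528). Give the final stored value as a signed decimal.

-2430

-3157 + 1255 = -1902 (1100010010010)
-1902 + (-528) = -2430 (1011010000010)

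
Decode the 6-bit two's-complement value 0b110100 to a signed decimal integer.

-12

MSB is 1, so the value is negative.
Invert: 001011. Add 1: 001100 = 12. So the value is −12.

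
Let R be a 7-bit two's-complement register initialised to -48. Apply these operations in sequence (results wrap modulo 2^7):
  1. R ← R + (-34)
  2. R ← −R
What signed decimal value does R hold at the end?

-46

Start: R = -48 = 1010000.
R = -48 + (-34) = -82; wraps to 46 = 0101110
R = −(46) = -46 = 1010010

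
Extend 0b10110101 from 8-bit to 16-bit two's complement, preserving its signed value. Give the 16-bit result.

1111111110110101

MSB of 10110101 is 1; replicate it into the new high bits.
11111111|10110101 → 1111111110110101 (still -75).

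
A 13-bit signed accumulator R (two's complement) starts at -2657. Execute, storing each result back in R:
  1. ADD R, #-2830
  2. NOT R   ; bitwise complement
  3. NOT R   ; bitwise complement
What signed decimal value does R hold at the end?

2705

Start: R = -2657 = 1010110011111.
R = -2657 + (-2830) = -5487; wraps to 2705 = 0101010010001
R = NOT 0101010010001 = 1010101101110 = -2706
R = NOT 1010101101110 = 0101010010001 = 2705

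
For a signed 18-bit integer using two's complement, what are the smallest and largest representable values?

min = -131072, max = 131071

Minimum: −2^17 = -131072.
Maximum: 2^17 − 1 = 131071.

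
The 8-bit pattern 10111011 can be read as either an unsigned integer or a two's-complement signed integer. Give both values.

Unsigned: 10111011 = 187.
Signed: MSB=1 → 187 − 256 = -69.

unsigned = 187, signed = -69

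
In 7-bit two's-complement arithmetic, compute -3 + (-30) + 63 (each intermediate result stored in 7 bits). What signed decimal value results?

-3 + (-30) = -33 (1011111)
-33 + 63 = 30 (0011110)

30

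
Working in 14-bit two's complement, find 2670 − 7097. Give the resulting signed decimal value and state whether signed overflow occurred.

-4427; no overflow

2670 → 00101001101110
7097 → 01101110111001
Subtract via negate-and-add: invert 01101110111001 + 1 = 10010001000111 (i.e. -7097).
  00101001101110
+ 10010001000111
= 10111010110101
Result 10111010110101: MSB = 1 → 11957 − 16384 = -4427.
Addends (after negating the subtrahend) have opposite signs, so signed overflow cannot occur.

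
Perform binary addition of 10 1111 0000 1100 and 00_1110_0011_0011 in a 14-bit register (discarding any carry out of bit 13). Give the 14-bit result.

11110100111111

  10111100001100
+ 00111000110011
= 11110100111111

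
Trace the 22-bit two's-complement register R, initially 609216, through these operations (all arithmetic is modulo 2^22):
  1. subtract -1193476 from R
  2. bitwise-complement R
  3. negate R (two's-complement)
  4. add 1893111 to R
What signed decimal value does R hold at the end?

-498500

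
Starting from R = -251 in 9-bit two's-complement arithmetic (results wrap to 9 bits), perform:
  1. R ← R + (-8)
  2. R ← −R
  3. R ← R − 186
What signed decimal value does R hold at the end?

73

Start: R = -251 = 100000101.
R = -251 + (-8) = -259; wraps to 253 = 011111101
R = −(253) = -253 = 100000011
R = -253 − 186 = -439; wraps to 73 = 001001001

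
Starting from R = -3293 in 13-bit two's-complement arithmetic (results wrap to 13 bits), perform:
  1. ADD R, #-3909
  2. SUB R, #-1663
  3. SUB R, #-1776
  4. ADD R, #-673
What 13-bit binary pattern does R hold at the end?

Start: R = -3293 = 1001100100011.
R = -3293 + (-3909) = -7202; wraps to 990 = 0001111011110
R = 990 − (-1663) = 2653 = 0101001011101
R = 2653 − (-1776) = 4429; wraps to -3763 = 1000101001101
R = -3763 + (-673) = -4436; wraps to 3756 = 0111010101100

0111010101100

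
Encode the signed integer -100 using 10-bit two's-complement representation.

1110011100

|-100| = 100 = 0001100100 in 10 bits.
Invert the bits: 1110011011. Add 1: 1110011100.
Check: 1110011100 reads as 924 − 1024 = -100.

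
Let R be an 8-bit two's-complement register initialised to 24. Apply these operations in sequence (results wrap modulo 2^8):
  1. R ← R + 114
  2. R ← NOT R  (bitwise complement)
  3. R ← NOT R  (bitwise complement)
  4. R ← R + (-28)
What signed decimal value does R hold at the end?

110

Start: R = 24 = 00011000.
R = 24 + 114 = 138; wraps to -118 = 10001010
R = NOT 10001010 = 01110101 = 117
R = NOT 01110101 = 10001010 = -118
R = -118 + (-28) = -146; wraps to 110 = 01101110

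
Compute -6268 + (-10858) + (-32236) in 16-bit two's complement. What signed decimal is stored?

-6268 + (-10858) = -17126 (1011110100011010)
-17126 + (-32236) = -49362 → wraps to 16174 (0011111100101110)

16174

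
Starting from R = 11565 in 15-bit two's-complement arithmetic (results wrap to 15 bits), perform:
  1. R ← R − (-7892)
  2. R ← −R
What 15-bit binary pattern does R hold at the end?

Start: R = 11565 = 010110100101101.
R = 11565 − (-7892) = 19457; wraps to -13311 = 100110000000001
R = −(-13311) = 13311 = 011001111111111

011001111111111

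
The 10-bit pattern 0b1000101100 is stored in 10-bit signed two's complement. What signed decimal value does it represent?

-468

MSB is 1, so the value is negative.
Unsigned reading: 556. Subtract 2^10 = 1024: 556 − 1024 = -468.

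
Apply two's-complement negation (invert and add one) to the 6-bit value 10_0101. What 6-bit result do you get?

011011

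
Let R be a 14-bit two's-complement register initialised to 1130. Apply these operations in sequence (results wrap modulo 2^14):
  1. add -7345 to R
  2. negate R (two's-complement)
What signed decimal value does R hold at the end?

Start: R = 1130 = 00010001101010.
R = 1130 + (-7345) = -6215 = 10011110111001
R = −(-6215) = 6215 = 01100001000111

6215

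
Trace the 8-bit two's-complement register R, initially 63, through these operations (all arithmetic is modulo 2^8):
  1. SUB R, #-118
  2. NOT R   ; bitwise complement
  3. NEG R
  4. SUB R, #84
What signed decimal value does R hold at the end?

Start: R = 63 = 00111111.
R = 63 − (-118) = 181; wraps to -75 = 10110101
R = NOT 10110101 = 01001010 = 74
R = −(74) = -74 = 10110110
R = -74 − 84 = -158; wraps to 98 = 01100010

98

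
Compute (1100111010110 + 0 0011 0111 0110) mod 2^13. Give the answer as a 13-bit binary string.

  1100111010110
+ 0001101110110
= 1110101001100

1110101001100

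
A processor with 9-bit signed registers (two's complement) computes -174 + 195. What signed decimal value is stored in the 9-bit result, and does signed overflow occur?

-174 → 101010010
195 → 011000011
  101010010
+ 011000011
= 000010101  (discard carry-out 1)
Result 000010101: MSB = 0 → value 21.
Addends have opposite signs, so signed overflow cannot occur.

21; no overflow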